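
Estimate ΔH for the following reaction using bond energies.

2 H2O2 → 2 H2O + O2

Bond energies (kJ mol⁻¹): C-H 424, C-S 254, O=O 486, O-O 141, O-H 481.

ΔH ≈ −204 kJ

Bonds broken (reactants):
  O-H: 4 × 481 = 1924
  O-O: 2 × 141 = 282
  Σ(broken) = 2206 kJ
Bonds formed (products):
  O-H: 4 × 481 = 1924
  O=O: 1 × 486 = 486
  Σ(formed) = 2410 kJ
ΔH = Σ(broken) − Σ(formed) = 2206 − 2410 = −204 kJ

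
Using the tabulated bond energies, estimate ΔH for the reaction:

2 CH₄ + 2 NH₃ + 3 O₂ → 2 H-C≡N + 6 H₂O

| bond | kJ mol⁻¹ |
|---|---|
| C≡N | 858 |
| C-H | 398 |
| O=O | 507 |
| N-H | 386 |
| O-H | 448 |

ΔH ≈ −867 kJ

Bonds broken (reactants):
  C-H: 8 × 398 = 3184
  N-H: 6 × 386 = 2316
  O=O: 3 × 507 = 1521
  Σ(broken) = 7021 kJ
Bonds formed (products):
  C≡N: 2 × 858 = 1716
  C-H: 2 × 398 = 796
  O-H: 12 × 448 = 5376
  Σ(formed) = 7888 kJ
ΔH = Σ(broken) − Σ(formed) = 7021 − 7888 = −867 kJ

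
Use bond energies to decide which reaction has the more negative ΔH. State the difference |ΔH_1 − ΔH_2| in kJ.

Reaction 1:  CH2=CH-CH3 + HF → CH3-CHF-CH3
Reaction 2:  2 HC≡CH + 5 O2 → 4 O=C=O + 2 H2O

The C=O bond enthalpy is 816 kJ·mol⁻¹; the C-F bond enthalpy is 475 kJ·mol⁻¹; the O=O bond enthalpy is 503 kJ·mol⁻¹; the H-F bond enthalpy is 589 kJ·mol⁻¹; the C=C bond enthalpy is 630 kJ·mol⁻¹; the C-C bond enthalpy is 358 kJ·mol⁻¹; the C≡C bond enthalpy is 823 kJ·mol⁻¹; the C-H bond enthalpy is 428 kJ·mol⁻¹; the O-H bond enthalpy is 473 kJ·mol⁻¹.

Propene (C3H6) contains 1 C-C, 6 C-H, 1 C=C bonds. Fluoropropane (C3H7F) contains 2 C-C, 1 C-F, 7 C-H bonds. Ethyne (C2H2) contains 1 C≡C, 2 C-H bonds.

Reaction 1:
  Bonds broken (reactants):
    C-C: 1 × 358 = 358
    C-H: 6 × 428 = 2568
    C=C: 1 × 630 = 630
    H-F: 1 × 589 = 589
    Σ(broken) = 4145 kJ
  Bonds formed (products):
    C-C: 2 × 358 = 716
    C-F: 1 × 475 = 475
    C-H: 7 × 428 = 2996
    Σ(formed) = 4187 kJ
  ΔH_1 = 4145 − 4187 = −42 kJ
Reaction 2:
  Bonds broken (reactants):
    C≡C: 2 × 823 = 1646
    C-H: 4 × 428 = 1712
    O=O: 5 × 503 = 2515
    Σ(broken) = 5873 kJ
  Bonds formed (products):
    C=O: 8 × 816 = 6528
    O-H: 4 × 473 = 1892
    Σ(formed) = 8420 kJ
  ΔH_2 = 5873 − 8420 = −2547 kJ
ΔH_1 − ΔH_2 = +2505 kJ, so reaction 2 has the more negative ΔH; |ΔH_1 − ΔH_2| = 2505 kJ.

Reaction 2, by 2505 kJ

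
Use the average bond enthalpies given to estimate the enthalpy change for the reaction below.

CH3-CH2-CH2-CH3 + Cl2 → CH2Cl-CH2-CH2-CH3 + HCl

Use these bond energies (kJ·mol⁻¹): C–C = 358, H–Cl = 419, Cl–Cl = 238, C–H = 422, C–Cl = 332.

Bonds broken (reactants):
  C–C: 3 × 358 = 1074
  C–H: 10 × 422 = 4220
  Cl–Cl: 1 × 238 = 238
  Σ(broken) = 5532 kJ
Bonds formed (products):
  C–C: 3 × 358 = 1074
  C–Cl: 1 × 332 = 332
  C–H: 9 × 422 = 3798
  H–Cl: 1 × 419 = 419
  Σ(formed) = 5623 kJ
ΔH = Σ(broken) − Σ(formed) = 5532 − 5623 = −91 kJ

ΔH ≈ −91 kJ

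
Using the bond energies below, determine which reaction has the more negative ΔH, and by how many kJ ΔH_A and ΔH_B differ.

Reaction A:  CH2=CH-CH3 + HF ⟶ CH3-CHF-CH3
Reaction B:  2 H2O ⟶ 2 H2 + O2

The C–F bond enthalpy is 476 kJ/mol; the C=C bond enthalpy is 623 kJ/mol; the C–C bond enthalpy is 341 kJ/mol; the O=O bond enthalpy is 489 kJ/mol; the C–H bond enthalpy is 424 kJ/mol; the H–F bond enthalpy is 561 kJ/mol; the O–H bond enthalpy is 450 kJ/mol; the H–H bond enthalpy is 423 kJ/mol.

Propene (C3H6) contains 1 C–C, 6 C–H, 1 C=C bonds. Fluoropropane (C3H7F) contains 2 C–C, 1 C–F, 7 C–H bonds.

Reaction A, by 522 kJ

Reaction A:
  Bonds broken (reactants):
    C–C: 1 × 341 = 341
    C–H: 6 × 424 = 2544
    C=C: 1 × 623 = 623
    H–F: 1 × 561 = 561
    Σ(broken) = 4069 kJ
  Bonds formed (products):
    C–C: 2 × 341 = 682
    C–F: 1 × 476 = 476
    C–H: 7 × 424 = 2968
    Σ(formed) = 4126 kJ
  ΔH_A = 4069 − 4126 = −57 kJ
Reaction B:
  Bonds broken (reactants):
    O–H: 4 × 450 = 1800
    Σ(broken) = 1800 kJ
  Bonds formed (products):
    H–H: 2 × 423 = 846
    O=O: 1 × 489 = 489
    Σ(formed) = 1335 kJ
  ΔH_B = 1800 − 1335 = +465 kJ
ΔH_A − ΔH_B = −522 kJ, so reaction A has the more negative ΔH; |ΔH_A − ΔH_B| = 522 kJ.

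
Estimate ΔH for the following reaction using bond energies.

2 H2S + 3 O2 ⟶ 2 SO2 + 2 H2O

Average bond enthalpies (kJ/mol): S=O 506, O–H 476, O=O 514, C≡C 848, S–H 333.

Bonds broken (reactants):
  O=O: 3 × 514 = 1542
  S–H: 4 × 333 = 1332
  Σ(broken) = 2874 kJ
Bonds formed (products):
  O–H: 4 × 476 = 1904
  S=O: 4 × 506 = 2024
  Σ(formed) = 3928 kJ
ΔH = Σ(broken) − Σ(formed) = 2874 − 3928 = −1054 kJ

ΔH ≈ −1054 kJ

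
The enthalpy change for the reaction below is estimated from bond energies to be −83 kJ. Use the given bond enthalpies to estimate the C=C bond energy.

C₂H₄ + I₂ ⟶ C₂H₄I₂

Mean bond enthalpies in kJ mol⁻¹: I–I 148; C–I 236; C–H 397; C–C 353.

Let D be the C=C bond energy.
Σ(broken) = 4×397 + 1×D + 1×148 = 1736 + D
Σ(formed) = 1×353 + 4×397 + 2×236 = 2413
ΔH = Σ(broken) − Σ(formed) = (1736 + D) − (2413) = −677 + D
Setting this equal to −83 kJ gives D = 594 kJ/mol.

D(C=C) ≈ 594 kJ/mol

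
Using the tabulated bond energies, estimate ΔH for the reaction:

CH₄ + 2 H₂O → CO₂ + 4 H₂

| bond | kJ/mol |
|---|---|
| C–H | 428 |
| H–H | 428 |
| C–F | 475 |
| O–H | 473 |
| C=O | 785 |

ΔH ≈ +322 kJ

Bonds broken (reactants):
  C–H: 4 × 428 = 1712
  O–H: 4 × 473 = 1892
  Σ(broken) = 3604 kJ
Bonds formed (products):
  C=O: 2 × 785 = 1570
  H–H: 4 × 428 = 1712
  Σ(formed) = 3282 kJ
ΔH = Σ(broken) − Σ(formed) = 3604 − 3282 = +322 kJ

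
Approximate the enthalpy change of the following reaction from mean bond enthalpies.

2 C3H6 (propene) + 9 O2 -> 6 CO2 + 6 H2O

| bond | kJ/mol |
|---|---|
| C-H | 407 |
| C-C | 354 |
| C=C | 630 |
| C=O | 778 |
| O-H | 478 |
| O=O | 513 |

Bonds broken (reactants):
  C-C: 2 × 354 = 708
  C-H: 12 × 407 = 4884
  C=C: 2 × 630 = 1260
  O=O: 9 × 513 = 4617
  Σ(broken) = 11469 kJ
Bonds formed (products):
  C=O: 12 × 778 = 9336
  O-H: 12 × 478 = 5736
  Σ(formed) = 15072 kJ
ΔH = Σ(broken) − Σ(formed) = 11469 − 15072 = −3603 kJ

ΔH ≈ −3603 kJ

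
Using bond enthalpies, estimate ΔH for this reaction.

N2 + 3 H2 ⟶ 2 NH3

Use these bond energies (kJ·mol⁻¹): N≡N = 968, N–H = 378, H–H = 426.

Bonds broken (reactants):
  H–H: 3 × 426 = 1278
  N≡N: 1 × 968 = 968
  Σ(broken) = 2246 kJ
Bonds formed (products):
  N–H: 6 × 378 = 2268
  Σ(formed) = 2268 kJ
ΔH = Σ(broken) − Σ(formed) = 2246 − 2268 = −22 kJ

ΔH ≈ −22 kJ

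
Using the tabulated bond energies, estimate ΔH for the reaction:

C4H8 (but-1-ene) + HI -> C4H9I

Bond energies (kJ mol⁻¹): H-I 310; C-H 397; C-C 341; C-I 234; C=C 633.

Bonds broken (reactants):
  C-C: 2 × 341 = 682
  C-H: 8 × 397 = 3176
  C=C: 1 × 633 = 633
  H-I: 1 × 310 = 310
  Σ(broken) = 4801 kJ
Bonds formed (products):
  C-C: 3 × 341 = 1023
  C-H: 9 × 397 = 3573
  C-I: 1 × 234 = 234
  Σ(formed) = 4830 kJ
ΔH = Σ(broken) − Σ(formed) = 4801 − 4830 = −29 kJ

ΔH ≈ −29 kJ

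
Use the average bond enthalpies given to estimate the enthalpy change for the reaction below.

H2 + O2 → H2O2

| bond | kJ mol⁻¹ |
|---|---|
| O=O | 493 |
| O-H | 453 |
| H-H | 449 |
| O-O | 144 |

ΔH ≈ −108 kJ

Bonds broken (reactants):
  H-H: 1 × 449 = 449
  O=O: 1 × 493 = 493
  Σ(broken) = 942 kJ
Bonds formed (products):
  O-H: 2 × 453 = 906
  O-O: 1 × 144 = 144
  Σ(formed) = 1050 kJ
ΔH = Σ(broken) − Σ(formed) = 942 − 1050 = −108 kJ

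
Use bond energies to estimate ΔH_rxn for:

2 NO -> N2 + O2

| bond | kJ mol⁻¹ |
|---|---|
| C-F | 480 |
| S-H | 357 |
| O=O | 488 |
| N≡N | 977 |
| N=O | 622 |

ΔH ≈ −221 kJ

Bonds broken (reactants):
  N=O: 2 × 622 = 1244
  Σ(broken) = 1244 kJ
Bonds formed (products):
  N≡N: 1 × 977 = 977
  O=O: 1 × 488 = 488
  Σ(formed) = 1465 kJ
ΔH = Σ(broken) − Σ(formed) = 1244 − 1465 = −221 kJ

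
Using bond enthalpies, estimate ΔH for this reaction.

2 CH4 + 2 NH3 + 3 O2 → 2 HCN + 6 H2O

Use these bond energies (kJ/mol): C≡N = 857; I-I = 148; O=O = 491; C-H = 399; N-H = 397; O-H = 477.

ΔH ≈ −1189 kJ

Bonds broken (reactants):
  C-H: 8 × 399 = 3192
  N-H: 6 × 397 = 2382
  O=O: 3 × 491 = 1473
  Σ(broken) = 7047 kJ
Bonds formed (products):
  C≡N: 2 × 857 = 1714
  C-H: 2 × 399 = 798
  O-H: 12 × 477 = 5724
  Σ(formed) = 8236 kJ
ΔH = Σ(broken) − Σ(formed) = 7047 − 8236 = −1189 kJ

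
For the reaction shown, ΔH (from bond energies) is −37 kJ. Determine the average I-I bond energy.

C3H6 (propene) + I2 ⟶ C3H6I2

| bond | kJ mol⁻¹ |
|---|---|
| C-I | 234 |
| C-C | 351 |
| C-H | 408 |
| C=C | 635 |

D(I-I) ≈ 147 kJ/mol

Let D be the I-I bond energy.
Σ(broken) = 1×351 + 6×408 + 1×635 + 1×D = 3434 + D
Σ(formed) = 2×351 + 6×408 + 2×234 = 3618
ΔH = Σ(broken) − Σ(formed) = (3434 + D) − (3618) = −184 + D
Setting this equal to −37 kJ gives D = 147 kJ/mol.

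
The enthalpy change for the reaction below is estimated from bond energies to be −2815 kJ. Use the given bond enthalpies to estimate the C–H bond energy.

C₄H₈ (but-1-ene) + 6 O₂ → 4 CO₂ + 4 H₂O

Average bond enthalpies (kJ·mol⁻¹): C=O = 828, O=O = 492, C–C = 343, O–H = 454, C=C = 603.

D(C–H) ≈ 400 kJ/mol

Let D be the C–H bond energy.
Σ(broken) = 2×343 + 8×D + 1×603 + 6×492 = 4241 + 8D
Σ(formed) = 8×828 + 8×454 = 10256
ΔH = Σ(broken) − Σ(formed) = (4241 + 8D) − (10256) = −6015 + 8D
Setting this equal to −2815 kJ gives 8D = 3200, so D = 400 kJ/mol.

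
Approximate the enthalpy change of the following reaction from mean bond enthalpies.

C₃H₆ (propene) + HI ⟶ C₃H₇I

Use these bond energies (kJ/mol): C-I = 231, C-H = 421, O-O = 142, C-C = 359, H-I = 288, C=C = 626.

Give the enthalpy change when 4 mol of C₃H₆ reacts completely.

ΔH = −388 kJ

Bonds broken (reactants):
  C-C: 1 × 359 = 359
  C-H: 6 × 421 = 2526
  C=C: 1 × 626 = 626
  H-I: 1 × 288 = 288
  Σ(broken) = 3799 kJ
Bonds formed (products):
  C-C: 2 × 359 = 718
  C-H: 7 × 421 = 2947
  C-I: 1 × 231 = 231
  Σ(formed) = 3896 kJ
ΔH = Σ(broken) − Σ(formed) = 3799 − 3896 = −97 kJ
For 4× the reaction as written: 4 × (−97) = −388 kJ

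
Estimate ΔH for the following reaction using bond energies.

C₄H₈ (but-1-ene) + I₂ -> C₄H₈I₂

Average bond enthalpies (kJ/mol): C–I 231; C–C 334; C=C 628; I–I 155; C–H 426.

ΔH ≈ −13 kJ

Bonds broken (reactants):
  C–C: 2 × 334 = 668
  C–H: 8 × 426 = 3408
  C=C: 1 × 628 = 628
  I–I: 1 × 155 = 155
  Σ(broken) = 4859 kJ
Bonds formed (products):
  C–C: 3 × 334 = 1002
  C–H: 8 × 426 = 3408
  C–I: 2 × 231 = 462
  Σ(formed) = 4872 kJ
ΔH = Σ(broken) − Σ(formed) = 4859 − 4872 = −13 kJ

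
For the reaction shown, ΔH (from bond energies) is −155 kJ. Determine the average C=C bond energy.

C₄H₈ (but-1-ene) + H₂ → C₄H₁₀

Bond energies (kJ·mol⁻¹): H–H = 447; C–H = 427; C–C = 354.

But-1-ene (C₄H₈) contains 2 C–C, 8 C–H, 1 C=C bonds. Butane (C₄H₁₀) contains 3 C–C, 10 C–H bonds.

Let D be the C=C bond energy.
Σ(broken) = 2×354 + 8×427 + 1×D + 1×447 = 4571 + D
Σ(formed) = 3×354 + 10×427 = 5332
ΔH = Σ(broken) − Σ(formed) = (4571 + D) − (5332) = −761 + D
Setting this equal to −155 kJ gives D = 606 kJ/mol.

D(C=C) ≈ 606 kJ/mol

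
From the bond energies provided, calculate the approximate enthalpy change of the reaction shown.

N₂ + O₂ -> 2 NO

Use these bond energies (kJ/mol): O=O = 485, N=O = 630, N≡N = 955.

ΔH ≈ +180 kJ

Bonds broken (reactants):
  N≡N: 1 × 955 = 955
  O=O: 1 × 485 = 485
  Σ(broken) = 1440 kJ
Bonds formed (products):
  N=O: 2 × 630 = 1260
  Σ(formed) = 1260 kJ
ΔH = Σ(broken) − Σ(formed) = 1440 − 1260 = +180 kJ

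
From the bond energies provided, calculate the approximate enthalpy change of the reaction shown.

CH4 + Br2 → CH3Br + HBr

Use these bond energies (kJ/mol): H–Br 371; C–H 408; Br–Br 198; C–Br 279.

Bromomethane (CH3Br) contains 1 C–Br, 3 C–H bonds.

ΔH ≈ −44 kJ

Bonds broken (reactants):
  Br–Br: 1 × 198 = 198
  C–H: 4 × 408 = 1632
  Σ(broken) = 1830 kJ
Bonds formed (products):
  C–Br: 1 × 279 = 279
  C–H: 3 × 408 = 1224
  H–Br: 1 × 371 = 371
  Σ(formed) = 1874 kJ
ΔH = Σ(broken) − Σ(formed) = 1830 − 1874 = −44 kJ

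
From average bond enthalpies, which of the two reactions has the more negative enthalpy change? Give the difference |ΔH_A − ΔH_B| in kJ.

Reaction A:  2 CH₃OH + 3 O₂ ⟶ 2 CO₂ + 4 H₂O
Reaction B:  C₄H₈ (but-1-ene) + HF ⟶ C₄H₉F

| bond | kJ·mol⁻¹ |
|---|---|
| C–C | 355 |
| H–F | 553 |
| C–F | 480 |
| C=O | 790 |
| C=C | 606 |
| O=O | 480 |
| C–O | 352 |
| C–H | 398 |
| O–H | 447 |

Reaction A, by 1236 kJ

Reaction A:
  Bonds broken (reactants):
    C–H: 6 × 398 = 2388
    C–O: 2 × 352 = 704
    O–H: 2 × 447 = 894
    O=O: 3 × 480 = 1440
    Σ(broken) = 5426 kJ
  Bonds formed (products):
    C=O: 4 × 790 = 3160
    O–H: 8 × 447 = 3576
    Σ(formed) = 6736 kJ
  ΔH_A = 5426 − 6736 = −1310 kJ
Reaction B:
  Bonds broken (reactants):
    C–C: 2 × 355 = 710
    C–H: 8 × 398 = 3184
    C=C: 1 × 606 = 606
    H–F: 1 × 553 = 553
    Σ(broken) = 5053 kJ
  Bonds formed (products):
    C–C: 3 × 355 = 1065
    C–F: 1 × 480 = 480
    C–H: 9 × 398 = 3582
    Σ(formed) = 5127 kJ
  ΔH_B = 5053 − 5127 = −74 kJ
ΔH_A − ΔH_B = −1236 kJ, so reaction A has the more negative ΔH; |ΔH_A − ΔH_B| = 1236 kJ.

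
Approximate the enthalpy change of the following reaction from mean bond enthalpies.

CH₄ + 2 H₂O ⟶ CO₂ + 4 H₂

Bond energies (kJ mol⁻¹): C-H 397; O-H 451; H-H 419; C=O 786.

ΔH ≈ +144 kJ

Bonds broken (reactants):
  C-H: 4 × 397 = 1588
  O-H: 4 × 451 = 1804
  Σ(broken) = 3392 kJ
Bonds formed (products):
  C=O: 2 × 786 = 1572
  H-H: 4 × 419 = 1676
  Σ(formed) = 3248 kJ
ΔH = Σ(broken) − Σ(formed) = 3392 − 3248 = +144 kJ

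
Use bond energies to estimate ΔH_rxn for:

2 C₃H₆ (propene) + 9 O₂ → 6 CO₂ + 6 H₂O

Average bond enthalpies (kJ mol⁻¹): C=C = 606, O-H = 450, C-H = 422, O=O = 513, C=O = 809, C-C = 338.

ΔH ≈ −3539 kJ

Bonds broken (reactants):
  C-C: 2 × 338 = 676
  C-H: 12 × 422 = 5064
  C=C: 2 × 606 = 1212
  O=O: 9 × 513 = 4617
  Σ(broken) = 11569 kJ
Bonds formed (products):
  C=O: 12 × 809 = 9708
  O-H: 12 × 450 = 5400
  Σ(formed) = 15108 kJ
ΔH = Σ(broken) − Σ(formed) = 11569 − 15108 = −3539 kJ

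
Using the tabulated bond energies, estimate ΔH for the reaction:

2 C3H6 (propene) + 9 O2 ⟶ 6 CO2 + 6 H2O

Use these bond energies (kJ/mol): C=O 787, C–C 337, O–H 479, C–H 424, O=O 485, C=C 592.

Bonds broken (reactants):
  C–C: 2 × 337 = 674
  C–H: 12 × 424 = 5088
  C=C: 2 × 592 = 1184
  O=O: 9 × 485 = 4365
  Σ(broken) = 11311 kJ
Bonds formed (products):
  C=O: 12 × 787 = 9444
  O–H: 12 × 479 = 5748
  Σ(formed) = 15192 kJ
ΔH = Σ(broken) − Σ(formed) = 11311 − 15192 = −3881 kJ

ΔH ≈ −3881 kJ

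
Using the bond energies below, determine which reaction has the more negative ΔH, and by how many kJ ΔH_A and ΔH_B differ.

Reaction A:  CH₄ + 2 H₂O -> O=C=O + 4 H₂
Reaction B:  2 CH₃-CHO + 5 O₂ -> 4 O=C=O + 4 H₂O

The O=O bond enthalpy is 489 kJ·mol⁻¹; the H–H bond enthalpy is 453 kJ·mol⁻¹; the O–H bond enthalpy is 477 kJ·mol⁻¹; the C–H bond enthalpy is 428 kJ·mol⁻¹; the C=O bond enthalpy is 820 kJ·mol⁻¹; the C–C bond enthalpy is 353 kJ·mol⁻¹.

Reaction A:
  Bonds broken (reactants):
    C–H: 4 × 428 = 1712
    O–H: 4 × 477 = 1908
    Σ(broken) = 3620 kJ
  Bonds formed (products):
    C=O: 2 × 820 = 1640
    H–H: 4 × 453 = 1812
    Σ(formed) = 3452 kJ
  ΔH_A = 3620 − 3452 = +168 kJ
Reaction B:
  Bonds broken (reactants):
    C–C: 2 × 353 = 706
    C–H: 8 × 428 = 3424
    C=O: 2 × 820 = 1640
    O=O: 5 × 489 = 2445
    Σ(broken) = 8215 kJ
  Bonds formed (products):
    C=O: 8 × 820 = 6560
    O–H: 8 × 477 = 3816
    Σ(formed) = 10376 kJ
  ΔH_B = 8215 − 10376 = −2161 kJ
ΔH_A − ΔH_B = +2329 kJ, so reaction B has the more negative ΔH; |ΔH_A − ΔH_B| = 2329 kJ.

Reaction B, by 2329 kJ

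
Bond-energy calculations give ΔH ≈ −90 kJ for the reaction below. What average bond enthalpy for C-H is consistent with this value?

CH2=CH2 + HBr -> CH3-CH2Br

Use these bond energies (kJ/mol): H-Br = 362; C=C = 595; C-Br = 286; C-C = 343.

Let D be the C-H bond energy.
Σ(broken) = 4×D + 1×595 + 1×362 = 957 + 4D
Σ(formed) = 1×286 + 1×343 + 5×D = 629 + 5D
ΔH = Σ(broken) − Σ(formed) = (957 + 4D) − (629 + 5D) = +328 − D
Setting this equal to −90 kJ gives D = 418 kJ/mol.

D(C-H) ≈ 418 kJ/mol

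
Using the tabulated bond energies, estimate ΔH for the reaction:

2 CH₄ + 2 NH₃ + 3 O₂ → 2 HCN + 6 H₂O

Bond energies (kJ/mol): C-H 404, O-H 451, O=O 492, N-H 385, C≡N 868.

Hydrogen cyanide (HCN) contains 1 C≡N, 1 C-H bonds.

Bonds broken (reactants):
  C-H: 8 × 404 = 3232
  N-H: 6 × 385 = 2310
  O=O: 3 × 492 = 1476
  Σ(broken) = 7018 kJ
Bonds formed (products):
  C≡N: 2 × 868 = 1736
  C-H: 2 × 404 = 808
  O-H: 12 × 451 = 5412
  Σ(formed) = 7956 kJ
ΔH = Σ(broken) − Σ(formed) = 7018 − 7956 = −938 kJ

ΔH ≈ −938 kJ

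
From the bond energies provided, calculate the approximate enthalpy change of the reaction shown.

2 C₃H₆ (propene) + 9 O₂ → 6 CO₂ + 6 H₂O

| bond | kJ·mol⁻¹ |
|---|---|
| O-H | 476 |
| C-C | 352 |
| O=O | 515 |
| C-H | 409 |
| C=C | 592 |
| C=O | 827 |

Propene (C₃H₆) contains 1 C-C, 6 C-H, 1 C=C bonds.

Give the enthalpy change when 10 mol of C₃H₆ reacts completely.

ΔH = −21025 kJ

Bonds broken (reactants):
  C-C: 2 × 352 = 704
  C-H: 12 × 409 = 4908
  C=C: 2 × 592 = 1184
  O=O: 9 × 515 = 4635
  Σ(broken) = 11431 kJ
Bonds formed (products):
  C=O: 12 × 827 = 9924
  O-H: 12 × 476 = 5712
  Σ(formed) = 15636 kJ
ΔH = Σ(broken) − Σ(formed) = 11431 − 15636 = −4205 kJ
For 5× the reaction as written: 5 × (−4205) = −21025 kJ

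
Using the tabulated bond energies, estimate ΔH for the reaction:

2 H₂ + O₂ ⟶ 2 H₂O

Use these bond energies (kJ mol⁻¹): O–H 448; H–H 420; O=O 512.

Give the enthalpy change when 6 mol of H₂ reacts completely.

Bonds broken (reactants):
  H–H: 2 × 420 = 840
  O=O: 1 × 512 = 512
  Σ(broken) = 1352 kJ
Bonds formed (products):
  O–H: 4 × 448 = 1792
  Σ(formed) = 1792 kJ
ΔH = Σ(broken) − Σ(formed) = 1352 − 1792 = −440 kJ
For 3× the reaction as written: 3 × (−440) = −1320 kJ

ΔH = −1320 kJ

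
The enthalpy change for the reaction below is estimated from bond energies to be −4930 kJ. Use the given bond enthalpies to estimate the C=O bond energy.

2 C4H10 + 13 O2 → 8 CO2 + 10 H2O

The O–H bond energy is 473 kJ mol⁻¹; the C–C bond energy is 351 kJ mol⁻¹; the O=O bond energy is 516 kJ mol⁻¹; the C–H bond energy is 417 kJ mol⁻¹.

Let D be the C=O bond energy.
Σ(broken) = 6×351 + 20×417 + 13×516 = 17154
Σ(formed) = 16×D + 20×473 = 9460 + 16D
ΔH = Σ(broken) − Σ(formed) = (17154) − (9460 + 16D) = +7694 − 16D
Setting this equal to −4930 kJ gives 16D = 12624, so D = 789 kJ/mol.

D(C=O) ≈ 789 kJ/mol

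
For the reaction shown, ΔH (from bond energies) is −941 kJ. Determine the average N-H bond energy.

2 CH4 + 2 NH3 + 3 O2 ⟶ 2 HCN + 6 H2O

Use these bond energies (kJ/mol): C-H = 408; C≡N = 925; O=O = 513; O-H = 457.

D(N-H) ≈ 401 kJ/mol

Let D be the N-H bond energy.
Σ(broken) = 8×408 + 6×D + 3×513 = 4803 + 6D
Σ(formed) = 2×925 + 2×408 + 12×457 = 8150
ΔH = Σ(broken) − Σ(formed) = (4803 + 6D) − (8150) = −3347 + 6D
Setting this equal to −941 kJ gives 6D = 2406, so D = 401 kJ/mol.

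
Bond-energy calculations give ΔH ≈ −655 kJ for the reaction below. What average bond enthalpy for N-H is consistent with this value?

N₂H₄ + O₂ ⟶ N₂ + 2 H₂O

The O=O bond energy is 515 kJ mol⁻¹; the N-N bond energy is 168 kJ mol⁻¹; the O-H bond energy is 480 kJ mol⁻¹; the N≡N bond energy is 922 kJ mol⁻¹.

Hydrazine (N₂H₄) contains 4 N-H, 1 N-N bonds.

Let D be the N-H bond energy.
Σ(broken) = 4×D + 1×168 + 1×515 = 683 + 4D
Σ(formed) = 1×922 + 4×480 = 2842
ΔH = Σ(broken) − Σ(formed) = (683 + 4D) − (2842) = −2159 + 4D
Setting this equal to −655 kJ gives 4D = 1504, so D = 376 kJ/mol.

D(N-H) ≈ 376 kJ/mol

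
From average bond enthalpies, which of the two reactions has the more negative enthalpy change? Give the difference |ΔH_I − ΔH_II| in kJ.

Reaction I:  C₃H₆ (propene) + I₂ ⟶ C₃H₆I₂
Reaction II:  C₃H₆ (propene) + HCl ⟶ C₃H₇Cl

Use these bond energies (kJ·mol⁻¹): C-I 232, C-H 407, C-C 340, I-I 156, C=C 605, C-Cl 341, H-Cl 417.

Reaction I:
  Bonds broken (reactants):
    C-C: 1 × 340 = 340
    C-H: 6 × 407 = 2442
    C=C: 1 × 605 = 605
    I-I: 1 × 156 = 156
    Σ(broken) = 3543 kJ
  Bonds formed (products):
    C-C: 2 × 340 = 680
    C-H: 6 × 407 = 2442
    C-I: 2 × 232 = 464
    Σ(formed) = 3586 kJ
  ΔH_I = 3543 − 3586 = −43 kJ
Reaction II:
  Bonds broken (reactants):
    C-C: 1 × 340 = 340
    C-H: 6 × 407 = 2442
    C=C: 1 × 605 = 605
    H-Cl: 1 × 417 = 417
    Σ(broken) = 3804 kJ
  Bonds formed (products):
    C-C: 2 × 340 = 680
    C-Cl: 1 × 341 = 341
    C-H: 7 × 407 = 2849
    Σ(formed) = 3870 kJ
  ΔH_II = 3804 − 3870 = −66 kJ
ΔH_I − ΔH_II = +23 kJ, so reaction II has the more negative ΔH; |ΔH_I − ΔH_II| = 23 kJ.

Reaction II, by 23 kJ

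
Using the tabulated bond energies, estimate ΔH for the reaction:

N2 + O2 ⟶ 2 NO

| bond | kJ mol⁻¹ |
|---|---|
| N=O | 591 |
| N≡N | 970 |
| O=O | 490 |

ΔH ≈ +278 kJ

Bonds broken (reactants):
  N≡N: 1 × 970 = 970
  O=O: 1 × 490 = 490
  Σ(broken) = 1460 kJ
Bonds formed (products):
  N=O: 2 × 591 = 1182
  Σ(formed) = 1182 kJ
ΔH = Σ(broken) − Σ(formed) = 1460 − 1182 = +278 kJ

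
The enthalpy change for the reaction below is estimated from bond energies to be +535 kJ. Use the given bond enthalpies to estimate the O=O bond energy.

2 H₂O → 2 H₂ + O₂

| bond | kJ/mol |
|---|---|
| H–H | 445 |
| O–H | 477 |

Let D be the O=O bond energy.
Σ(broken) = 4×477 = 1908
Σ(formed) = 2×445 + 1×D = 890 + D
ΔH = Σ(broken) − Σ(formed) = (1908) − (890 + D) = +1018 − D
Setting this equal to +535 kJ gives D = 483 kJ/mol.

D(O=O) ≈ 483 kJ/mol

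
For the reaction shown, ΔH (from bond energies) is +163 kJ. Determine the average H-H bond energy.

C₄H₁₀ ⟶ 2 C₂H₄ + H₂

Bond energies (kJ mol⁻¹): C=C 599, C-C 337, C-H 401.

D(H-H) ≈ 452 kJ/mol

Let D be the H-H bond energy.
Σ(broken) = 3×337 + 10×401 = 5021
Σ(formed) = 8×401 + 2×599 + 1×D = 4406 + D
ΔH = Σ(broken) − Σ(formed) = (5021) − (4406 + D) = +615 − D
Setting this equal to +163 kJ gives D = 452 kJ/mol.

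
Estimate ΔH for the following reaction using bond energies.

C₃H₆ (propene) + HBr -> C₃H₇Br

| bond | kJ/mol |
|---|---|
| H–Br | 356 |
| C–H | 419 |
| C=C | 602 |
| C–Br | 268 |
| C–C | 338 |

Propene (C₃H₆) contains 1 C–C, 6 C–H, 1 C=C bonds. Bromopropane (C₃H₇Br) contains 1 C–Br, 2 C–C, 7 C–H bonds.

ΔH ≈ −67 kJ

Bonds broken (reactants):
  C–C: 1 × 338 = 338
  C–H: 6 × 419 = 2514
  C=C: 1 × 602 = 602
  H–Br: 1 × 356 = 356
  Σ(broken) = 3810 kJ
Bonds formed (products):
  C–Br: 1 × 268 = 268
  C–C: 2 × 338 = 676
  C–H: 7 × 419 = 2933
  Σ(formed) = 3877 kJ
ΔH = Σ(broken) − Σ(formed) = 3810 − 3877 = −67 kJ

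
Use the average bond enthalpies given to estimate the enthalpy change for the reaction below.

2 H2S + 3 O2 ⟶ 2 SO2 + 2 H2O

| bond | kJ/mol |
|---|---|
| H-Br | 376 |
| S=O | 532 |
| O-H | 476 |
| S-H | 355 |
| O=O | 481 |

Bonds broken (reactants):
  O=O: 3 × 481 = 1443
  S-H: 4 × 355 = 1420
  Σ(broken) = 2863 kJ
Bonds formed (products):
  O-H: 4 × 476 = 1904
  S=O: 4 × 532 = 2128
  Σ(formed) = 4032 kJ
ΔH = Σ(broken) − Σ(formed) = 2863 − 4032 = −1169 kJ

ΔH ≈ −1169 kJ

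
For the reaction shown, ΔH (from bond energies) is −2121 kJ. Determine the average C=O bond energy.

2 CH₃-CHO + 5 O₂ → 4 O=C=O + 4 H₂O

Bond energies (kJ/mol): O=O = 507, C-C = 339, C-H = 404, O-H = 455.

Let D be the C=O bond energy.
Σ(broken) = 2×339 + 8×404 + 2×D + 5×507 = 6445 + 2D
Σ(formed) = 8×D + 8×455 = 3640 + 8D
ΔH = Σ(broken) − Σ(formed) = (6445 + 2D) − (3640 + 8D) = +2805 − 6D
Setting this equal to −2121 kJ gives 6D = 4926, so D = 821 kJ/mol.

D(C=O) ≈ 821 kJ/mol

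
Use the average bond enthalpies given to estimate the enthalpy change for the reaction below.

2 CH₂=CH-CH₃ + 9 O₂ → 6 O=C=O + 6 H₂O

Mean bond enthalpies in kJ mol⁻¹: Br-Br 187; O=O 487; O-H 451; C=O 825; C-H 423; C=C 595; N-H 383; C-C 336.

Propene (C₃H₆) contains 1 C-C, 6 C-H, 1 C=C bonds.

Bonds broken (reactants):
  C-C: 2 × 336 = 672
  C-H: 12 × 423 = 5076
  C=C: 2 × 595 = 1190
  O=O: 9 × 487 = 4383
  Σ(broken) = 11321 kJ
Bonds formed (products):
  C=O: 12 × 825 = 9900
  O-H: 12 × 451 = 5412
  Σ(formed) = 15312 kJ
ΔH = Σ(broken) − Σ(formed) = 11321 − 15312 = −3991 kJ

ΔH ≈ −3991 kJ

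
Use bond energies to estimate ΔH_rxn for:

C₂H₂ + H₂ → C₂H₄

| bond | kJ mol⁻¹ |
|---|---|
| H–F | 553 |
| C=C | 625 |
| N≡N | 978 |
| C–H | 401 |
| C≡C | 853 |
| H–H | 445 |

ΔH ≈ −129 kJ

Bonds broken (reactants):
  C≡C: 1 × 853 = 853
  C–H: 2 × 401 = 802
  H–H: 1 × 445 = 445
  Σ(broken) = 2100 kJ
Bonds formed (products):
  C–H: 4 × 401 = 1604
  C=C: 1 × 625 = 625
  Σ(formed) = 2229 kJ
ΔH = Σ(broken) − Σ(formed) = 2100 − 2229 = −129 kJ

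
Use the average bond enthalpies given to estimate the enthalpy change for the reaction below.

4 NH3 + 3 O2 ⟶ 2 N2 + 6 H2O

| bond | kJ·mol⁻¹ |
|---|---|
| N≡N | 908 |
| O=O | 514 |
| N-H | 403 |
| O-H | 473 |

Bonds broken (reactants):
  N-H: 12 × 403 = 4836
  O=O: 3 × 514 = 1542
  Σ(broken) = 6378 kJ
Bonds formed (products):
  N≡N: 2 × 908 = 1816
  O-H: 12 × 473 = 5676
  Σ(formed) = 7492 kJ
ΔH = Σ(broken) − Σ(formed) = 6378 − 7492 = −1114 kJ

ΔH ≈ −1114 kJ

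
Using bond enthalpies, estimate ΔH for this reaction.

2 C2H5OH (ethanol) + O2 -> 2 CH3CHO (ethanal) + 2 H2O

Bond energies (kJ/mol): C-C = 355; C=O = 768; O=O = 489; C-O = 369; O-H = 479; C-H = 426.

Bonds broken (reactants):
  C-C: 2 × 355 = 710
  C-H: 10 × 426 = 4260
  C-O: 2 × 369 = 738
  O-H: 2 × 479 = 958
  O=O: 1 × 489 = 489
  Σ(broken) = 7155 kJ
Bonds formed (products):
  C-C: 2 × 355 = 710
  C-H: 8 × 426 = 3408
  C=O: 2 × 768 = 1536
  O-H: 4 × 479 = 1916
  Σ(formed) = 7570 kJ
ΔH = Σ(broken) − Σ(formed) = 7155 − 7570 = −415 kJ

ΔH ≈ −415 kJ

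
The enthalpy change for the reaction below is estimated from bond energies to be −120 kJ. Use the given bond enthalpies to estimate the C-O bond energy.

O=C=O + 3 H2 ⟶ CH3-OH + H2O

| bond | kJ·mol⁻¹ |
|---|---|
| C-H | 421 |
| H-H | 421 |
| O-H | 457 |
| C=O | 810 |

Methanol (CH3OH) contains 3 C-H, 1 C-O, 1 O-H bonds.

D(C-O) ≈ 369 kJ/mol

Let D be the C-O bond energy.
Σ(broken) = 2×810 + 3×421 = 2883
Σ(formed) = 3×421 + 1×D + 3×457 = 2634 + D
ΔH = Σ(broken) − Σ(formed) = (2883) − (2634 + D) = +249 − D
Setting this equal to −120 kJ gives D = 369 kJ/mol.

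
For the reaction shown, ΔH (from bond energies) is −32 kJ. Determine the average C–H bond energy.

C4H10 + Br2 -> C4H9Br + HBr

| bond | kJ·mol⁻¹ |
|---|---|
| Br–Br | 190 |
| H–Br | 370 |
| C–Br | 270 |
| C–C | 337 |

D(C–H) ≈ 418 kJ/mol

Let D be the C–H bond energy.
Σ(broken) = 1×190 + 3×337 + 10×D = 1201 + 10D
Σ(formed) = 1×270 + 3×337 + 9×D + 1×370 = 1651 + 9D
ΔH = Σ(broken) − Σ(formed) = (1201 + 10D) − (1651 + 9D) = −450 + D
Setting this equal to −32 kJ gives D = 418 kJ/mol.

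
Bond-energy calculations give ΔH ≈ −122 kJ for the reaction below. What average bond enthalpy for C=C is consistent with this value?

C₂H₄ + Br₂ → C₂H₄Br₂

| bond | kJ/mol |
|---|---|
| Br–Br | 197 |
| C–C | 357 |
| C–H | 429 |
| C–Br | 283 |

D(C=C) ≈ 604 kJ/mol

Let D be the C=C bond energy.
Σ(broken) = 1×197 + 4×429 + 1×D = 1913 + D
Σ(formed) = 2×283 + 1×357 + 4×429 = 2639
ΔH = Σ(broken) − Σ(formed) = (1913 + D) − (2639) = −726 + D
Setting this equal to −122 kJ gives D = 604 kJ/mol.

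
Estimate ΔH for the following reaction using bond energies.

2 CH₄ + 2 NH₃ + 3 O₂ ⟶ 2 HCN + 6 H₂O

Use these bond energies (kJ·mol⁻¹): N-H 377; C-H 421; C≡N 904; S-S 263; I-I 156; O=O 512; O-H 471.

Bonds broken (reactants):
  C-H: 8 × 421 = 3368
  N-H: 6 × 377 = 2262
  O=O: 3 × 512 = 1536
  Σ(broken) = 7166 kJ
Bonds formed (products):
  C≡N: 2 × 904 = 1808
  C-H: 2 × 421 = 842
  O-H: 12 × 471 = 5652
  Σ(formed) = 8302 kJ
ΔH = Σ(broken) − Σ(formed) = 7166 − 8302 = −1136 kJ

ΔH ≈ −1136 kJ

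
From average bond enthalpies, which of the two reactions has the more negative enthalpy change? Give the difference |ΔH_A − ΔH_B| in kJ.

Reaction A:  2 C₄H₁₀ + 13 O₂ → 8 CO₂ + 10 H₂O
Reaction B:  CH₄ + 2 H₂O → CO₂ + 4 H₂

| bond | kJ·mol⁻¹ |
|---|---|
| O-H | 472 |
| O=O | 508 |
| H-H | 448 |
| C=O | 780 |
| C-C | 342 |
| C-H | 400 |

Reaction A:
  Bonds broken (reactants):
    C-C: 6 × 342 = 2052
    C-H: 20 × 400 = 8000
    O=O: 13 × 508 = 6604
    Σ(broken) = 16656 kJ
  Bonds formed (products):
    C=O: 16 × 780 = 12480
    O-H: 20 × 472 = 9440
    Σ(formed) = 21920 kJ
  ΔH_A = 16656 − 21920 = −5264 kJ
Reaction B:
  Bonds broken (reactants):
    C-H: 4 × 400 = 1600
    O-H: 4 × 472 = 1888
    Σ(broken) = 3488 kJ
  Bonds formed (products):
    C=O: 2 × 780 = 1560
    H-H: 4 × 448 = 1792
    Σ(formed) = 3352 kJ
  ΔH_B = 3488 − 3352 = +136 kJ
ΔH_A − ΔH_B = −5400 kJ, so reaction A has the more negative ΔH; |ΔH_A − ΔH_B| = 5400 kJ.

Reaction A, by 5400 kJ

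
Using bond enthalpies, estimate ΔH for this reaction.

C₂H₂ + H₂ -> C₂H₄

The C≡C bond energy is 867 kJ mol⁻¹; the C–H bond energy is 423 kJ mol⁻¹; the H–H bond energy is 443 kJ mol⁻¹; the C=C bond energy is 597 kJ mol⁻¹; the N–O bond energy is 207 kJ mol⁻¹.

ΔH ≈ −133 kJ

Bonds broken (reactants):
  C≡C: 1 × 867 = 867
  C–H: 2 × 423 = 846
  H–H: 1 × 443 = 443
  Σ(broken) = 2156 kJ
Bonds formed (products):
  C–H: 4 × 423 = 1692
  C=C: 1 × 597 = 597
  Σ(formed) = 2289 kJ
ΔH = Σ(broken) − Σ(formed) = 2156 − 2289 = −133 kJ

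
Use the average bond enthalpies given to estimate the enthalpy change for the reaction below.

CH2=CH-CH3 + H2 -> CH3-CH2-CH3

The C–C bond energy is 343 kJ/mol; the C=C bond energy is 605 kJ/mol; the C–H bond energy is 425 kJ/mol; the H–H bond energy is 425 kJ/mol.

ΔH ≈ −163 kJ

Bonds broken (reactants):
  C–C: 1 × 343 = 343
  C–H: 6 × 425 = 2550
  C=C: 1 × 605 = 605
  H–H: 1 × 425 = 425
  Σ(broken) = 3923 kJ
Bonds formed (products):
  C–C: 2 × 343 = 686
  C–H: 8 × 425 = 3400
  Σ(formed) = 4086 kJ
ΔH = Σ(broken) − Σ(formed) = 3923 − 4086 = −163 kJ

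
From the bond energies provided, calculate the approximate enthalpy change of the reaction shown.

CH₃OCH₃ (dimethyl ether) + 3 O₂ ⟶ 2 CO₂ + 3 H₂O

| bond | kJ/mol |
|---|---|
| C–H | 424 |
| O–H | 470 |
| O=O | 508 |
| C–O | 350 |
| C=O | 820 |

Bonds broken (reactants):
  C–H: 6 × 424 = 2544
  C–O: 2 × 350 = 700
  O=O: 3 × 508 = 1524
  Σ(broken) = 4768 kJ
Bonds formed (products):
  C=O: 4 × 820 = 3280
  O–H: 6 × 470 = 2820
  Σ(formed) = 6100 kJ
ΔH = Σ(broken) − Σ(formed) = 4768 − 6100 = −1332 kJ

ΔH ≈ −1332 kJ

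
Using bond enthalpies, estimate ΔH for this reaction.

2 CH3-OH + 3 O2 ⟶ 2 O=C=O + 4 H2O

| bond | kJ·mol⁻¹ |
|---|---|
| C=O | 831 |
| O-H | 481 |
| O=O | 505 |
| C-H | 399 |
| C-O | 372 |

ΔH ≈ −1557 kJ

Bonds broken (reactants):
  C-H: 6 × 399 = 2394
  C-O: 2 × 372 = 744
  O-H: 2 × 481 = 962
  O=O: 3 × 505 = 1515
  Σ(broken) = 5615 kJ
Bonds formed (products):
  C=O: 4 × 831 = 3324
  O-H: 8 × 481 = 3848
  Σ(formed) = 7172 kJ
ΔH = Σ(broken) − Σ(formed) = 5615 − 7172 = −1557 kJ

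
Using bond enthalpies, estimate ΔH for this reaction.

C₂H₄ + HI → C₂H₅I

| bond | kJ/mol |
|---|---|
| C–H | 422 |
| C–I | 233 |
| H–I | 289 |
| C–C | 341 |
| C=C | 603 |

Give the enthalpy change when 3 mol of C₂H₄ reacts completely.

ΔH = −312 kJ

Bonds broken (reactants):
  C–H: 4 × 422 = 1688
  C=C: 1 × 603 = 603
  H–I: 1 × 289 = 289
  Σ(broken) = 2580 kJ
Bonds formed (products):
  C–C: 1 × 341 = 341
  C–H: 5 × 422 = 2110
  C–I: 1 × 233 = 233
  Σ(formed) = 2684 kJ
ΔH = Σ(broken) − Σ(formed) = 2580 − 2684 = −104 kJ
For 3× the reaction as written: 3 × (−104) = −312 kJ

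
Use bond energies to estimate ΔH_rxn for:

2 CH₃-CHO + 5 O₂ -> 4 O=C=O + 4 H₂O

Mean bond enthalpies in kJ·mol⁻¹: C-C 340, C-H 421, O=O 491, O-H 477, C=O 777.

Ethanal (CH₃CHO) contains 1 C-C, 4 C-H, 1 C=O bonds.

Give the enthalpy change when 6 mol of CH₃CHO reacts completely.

ΔH = −5925 kJ

Bonds broken (reactants):
  C-C: 2 × 340 = 680
  C-H: 8 × 421 = 3368
  C=O: 2 × 777 = 1554
  O=O: 5 × 491 = 2455
  Σ(broken) = 8057 kJ
Bonds formed (products):
  C=O: 8 × 777 = 6216
  O-H: 8 × 477 = 3816
  Σ(formed) = 10032 kJ
ΔH = Σ(broken) − Σ(formed) = 8057 − 10032 = −1975 kJ
For 3× the reaction as written: 3 × (−1975) = −5925 kJ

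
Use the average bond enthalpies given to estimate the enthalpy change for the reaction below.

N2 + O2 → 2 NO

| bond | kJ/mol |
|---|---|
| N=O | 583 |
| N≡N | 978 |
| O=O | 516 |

Bonds broken (reactants):
  N≡N: 1 × 978 = 978
  O=O: 1 × 516 = 516
  Σ(broken) = 1494 kJ
Bonds formed (products):
  N=O: 2 × 583 = 1166
  Σ(formed) = 1166 kJ
ΔH = Σ(broken) − Σ(formed) = 1494 − 1166 = +328 kJ

ΔH ≈ +328 kJ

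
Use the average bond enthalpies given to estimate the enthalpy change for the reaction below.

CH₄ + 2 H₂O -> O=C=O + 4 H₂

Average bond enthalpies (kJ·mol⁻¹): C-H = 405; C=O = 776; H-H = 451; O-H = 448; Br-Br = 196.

Bonds broken (reactants):
  C-H: 4 × 405 = 1620
  O-H: 4 × 448 = 1792
  Σ(broken) = 3412 kJ
Bonds formed (products):
  C=O: 2 × 776 = 1552
  H-H: 4 × 451 = 1804
  Σ(formed) = 3356 kJ
ΔH = Σ(broken) − Σ(formed) = 3412 − 3356 = +56 kJ

ΔH ≈ +56 kJ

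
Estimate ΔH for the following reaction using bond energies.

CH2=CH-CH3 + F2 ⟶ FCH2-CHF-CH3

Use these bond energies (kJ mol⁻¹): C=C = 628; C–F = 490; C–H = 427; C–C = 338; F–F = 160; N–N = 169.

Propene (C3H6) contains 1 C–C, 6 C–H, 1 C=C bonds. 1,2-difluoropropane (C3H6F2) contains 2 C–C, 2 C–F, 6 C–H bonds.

ΔH ≈ −530 kJ

Bonds broken (reactants):
  C–C: 1 × 338 = 338
  C–H: 6 × 427 = 2562
  C=C: 1 × 628 = 628
  F–F: 1 × 160 = 160
  Σ(broken) = 3688 kJ
Bonds formed (products):
  C–C: 2 × 338 = 676
  C–F: 2 × 490 = 980
  C–H: 6 × 427 = 2562
  Σ(formed) = 4218 kJ
ΔH = Σ(broken) − Σ(formed) = 3688 − 4218 = −530 kJ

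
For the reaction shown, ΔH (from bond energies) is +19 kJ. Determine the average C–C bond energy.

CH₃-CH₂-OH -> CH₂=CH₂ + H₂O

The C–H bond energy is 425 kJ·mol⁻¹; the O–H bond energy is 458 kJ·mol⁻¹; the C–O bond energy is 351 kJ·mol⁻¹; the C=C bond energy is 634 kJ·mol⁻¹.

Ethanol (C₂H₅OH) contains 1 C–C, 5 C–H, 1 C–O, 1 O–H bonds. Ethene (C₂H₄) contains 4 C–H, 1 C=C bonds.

D(C–C) ≈ 335 kJ/mol

Let D be the C–C bond energy.
Σ(broken) = 1×D + 5×425 + 1×351 + 1×458 = 2934 + D
Σ(formed) = 4×425 + 1×634 + 2×458 = 3250
ΔH = Σ(broken) − Σ(formed) = (2934 + D) − (3250) = −316 + D
Setting this equal to +19 kJ gives D = 335 kJ/mol.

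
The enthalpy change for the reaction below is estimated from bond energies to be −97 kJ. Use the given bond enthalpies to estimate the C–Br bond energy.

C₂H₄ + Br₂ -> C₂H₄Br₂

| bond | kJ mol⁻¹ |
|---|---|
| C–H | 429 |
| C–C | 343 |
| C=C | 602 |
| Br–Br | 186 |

D(C–Br) ≈ 271 kJ/mol

Let D be the C–Br bond energy.
Σ(broken) = 1×186 + 4×429 + 1×602 = 2504
Σ(formed) = 2×D + 1×343 + 4×429 = 2059 + 2D
ΔH = Σ(broken) − Σ(formed) = (2504) − (2059 + 2D) = +445 − 2D
Setting this equal to −97 kJ gives 2D = 542, so D = 271 kJ/mol.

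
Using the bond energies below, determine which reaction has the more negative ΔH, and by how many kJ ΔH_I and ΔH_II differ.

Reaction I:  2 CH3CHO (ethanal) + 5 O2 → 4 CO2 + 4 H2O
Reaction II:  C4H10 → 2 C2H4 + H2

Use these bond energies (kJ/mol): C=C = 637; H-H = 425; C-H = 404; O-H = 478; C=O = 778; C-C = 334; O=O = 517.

Reaction I:
  Bonds broken (reactants):
    C-C: 2 × 334 = 668
    C-H: 8 × 404 = 3232
    C=O: 2 × 778 = 1556
    O=O: 5 × 517 = 2585
    Σ(broken) = 8041 kJ
  Bonds formed (products):
    C=O: 8 × 778 = 6224
    O-H: 8 × 478 = 3824
    Σ(formed) = 10048 kJ
  ΔH_I = 8041 − 10048 = −2007 kJ
Reaction II:
  Bonds broken (reactants):
    C-C: 3 × 334 = 1002
    C-H: 10 × 404 = 4040
    Σ(broken) = 5042 kJ
  Bonds formed (products):
    C-H: 8 × 404 = 3232
    C=C: 2 × 637 = 1274
    H-H: 1 × 425 = 425
    Σ(formed) = 4931 kJ
  ΔH_II = 5042 − 4931 = +111 kJ
ΔH_I − ΔH_II = −2118 kJ, so reaction I has the more negative ΔH; |ΔH_I − ΔH_II| = 2118 kJ.

Reaction I, by 2118 kJ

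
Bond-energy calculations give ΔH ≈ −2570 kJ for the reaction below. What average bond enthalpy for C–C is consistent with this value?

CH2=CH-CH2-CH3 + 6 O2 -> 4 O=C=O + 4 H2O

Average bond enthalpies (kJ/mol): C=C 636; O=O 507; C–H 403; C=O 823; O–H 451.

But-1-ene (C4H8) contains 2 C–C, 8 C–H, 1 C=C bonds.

D(C–C) ≈ 360 kJ/mol

Let D be the C–C bond energy.
Σ(broken) = 2×D + 8×403 + 1×636 + 6×507 = 6902 + 2D
Σ(formed) = 8×823 + 8×451 = 10192
ΔH = Σ(broken) − Σ(formed) = (6902 + 2D) − (10192) = −3290 + 2D
Setting this equal to −2570 kJ gives 2D = 720, so D = 360 kJ/mol.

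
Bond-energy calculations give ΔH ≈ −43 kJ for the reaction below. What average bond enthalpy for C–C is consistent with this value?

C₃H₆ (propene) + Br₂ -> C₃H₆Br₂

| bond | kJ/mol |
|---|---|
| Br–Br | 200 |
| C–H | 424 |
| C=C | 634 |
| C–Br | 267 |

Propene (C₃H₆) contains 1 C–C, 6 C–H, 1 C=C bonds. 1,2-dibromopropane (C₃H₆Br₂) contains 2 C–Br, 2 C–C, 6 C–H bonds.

Let D be the C–C bond energy.
Σ(broken) = 1×200 + 1×D + 6×424 + 1×634 = 3378 + D
Σ(formed) = 2×267 + 2×D + 6×424 = 3078 + 2D
ΔH = Σ(broken) − Σ(formed) = (3378 + D) − (3078 + 2D) = +300 − D
Setting this equal to −43 kJ gives D = 343 kJ/mol.

D(C–C) ≈ 343 kJ/mol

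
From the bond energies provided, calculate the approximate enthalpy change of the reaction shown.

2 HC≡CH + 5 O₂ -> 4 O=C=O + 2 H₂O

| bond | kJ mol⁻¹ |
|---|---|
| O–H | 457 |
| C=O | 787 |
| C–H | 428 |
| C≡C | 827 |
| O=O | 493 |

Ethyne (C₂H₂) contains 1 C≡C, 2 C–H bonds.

ΔH ≈ −2293 kJ

Bonds broken (reactants):
  C≡C: 2 × 827 = 1654
  C–H: 4 × 428 = 1712
  O=O: 5 × 493 = 2465
  Σ(broken) = 5831 kJ
Bonds formed (products):
  C=O: 8 × 787 = 6296
  O–H: 4 × 457 = 1828
  Σ(formed) = 8124 kJ
ΔH = Σ(broken) − Σ(formed) = 5831 − 8124 = −2293 kJ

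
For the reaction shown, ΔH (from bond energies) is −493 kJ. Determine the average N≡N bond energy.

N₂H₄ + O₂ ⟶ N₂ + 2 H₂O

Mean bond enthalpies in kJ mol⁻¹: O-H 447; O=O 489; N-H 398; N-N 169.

D(N≡N) ≈ 955 kJ/mol

Let D be the N≡N bond energy.
Σ(broken) = 4×398 + 1×169 + 1×489 = 2250
Σ(formed) = 1×D + 4×447 = 1788 + D
ΔH = Σ(broken) − Σ(formed) = (2250) − (1788 + D) = +462 − D
Setting this equal to −493 kJ gives D = 955 kJ/mol.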